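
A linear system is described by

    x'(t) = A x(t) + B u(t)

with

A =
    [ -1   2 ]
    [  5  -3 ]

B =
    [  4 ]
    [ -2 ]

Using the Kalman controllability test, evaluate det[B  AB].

AB = [[-8], [26]]
Controllability matrix C = [B  AB] = [[4, -8], [-2, 26]]
det(C) = 4·26 - (-8)·(-2) = 104 - 16 = 88
Since det(C) ≠ 0, rank(C) = 2 and the system is completely controllable.

88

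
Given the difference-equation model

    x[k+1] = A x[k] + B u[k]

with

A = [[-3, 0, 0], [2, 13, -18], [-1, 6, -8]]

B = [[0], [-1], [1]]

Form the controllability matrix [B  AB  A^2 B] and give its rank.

AB = [[0], [-31], [-14]]
A^2B = [[0], [-151], [-74]]
Controllability matrix C = [B  AB  A^2B] = [[0, 0, 0], [-1, -31, -151], [1, -14, -74]]
Row 1 of C is identically zero, so rank(C) ≤ 2.
The 2×2 minor from rows 2, 3, columns 1, 2 is (-1)·(-14) - (-31)·1 = 14 - (-31) = 45 ≠ 0, so rank(C) = 2.
rank(C) = 2 < n = 3, so the pair (A, B) is not completely controllable.

2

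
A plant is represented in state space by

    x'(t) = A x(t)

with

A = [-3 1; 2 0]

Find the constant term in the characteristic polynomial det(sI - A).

-2

For a 2×2 matrix, det(sI - A) = s^2 - (tr A)s + det A.
tr A = -3, det A = -2.
So p(s) = s^2 + 3s - 2.
The constant term is -2.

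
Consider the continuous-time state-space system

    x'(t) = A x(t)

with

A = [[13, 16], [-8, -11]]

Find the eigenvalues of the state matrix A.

det(sI - A) = s^2 - (tr A)s + det A, with tr A = 13 + (-11) = 2 and det A = 13·(-11) - 16·(-8) = -143 - (-128) = -15.
So p(s) = det(sI - A) = s^2 - 2s - 15.
Factor s^2 - 2s - 15: two numbers with sum 2 and product -15 are 5 and -3, so s^2 - 2s - 15 = (s - 5)(s + 3).
Hence p(s) = (s - 5) (s + 3), with roots -3, 5.
At least one eigenvalue has non-negative real part, so the system is not asymptotically stable.

-3, 5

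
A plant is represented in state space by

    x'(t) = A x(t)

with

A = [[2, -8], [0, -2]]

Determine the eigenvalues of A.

-2, 2

det(sI - A) = s^2 - (tr A)s + det A, with tr A = 2 + (-2) = 0 and det A = 2·(-2) - (-8)·0 = -4 - 0 = -4.
So p(s) = det(sI - A) = s^2 - 4.
Factor s^2 - 4: two numbers with sum 0 and product -4 are 2 and -2, so s^2 - 4 = (s - 2)(s + 2).
Hence p(s) = (s - 2) (s + 2), with roots -2, 2.
At least one eigenvalue has non-negative real part, so the system is not asymptotically stable.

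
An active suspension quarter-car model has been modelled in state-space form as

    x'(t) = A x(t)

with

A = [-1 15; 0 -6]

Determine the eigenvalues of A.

det(sI - A) = s^2 - (tr A)s + det A, with tr A = (-1) + (-6) = -7 and det A = (-1)·(-6) - 15·0 = 6 - 0 = 6.
So p(s) = det(sI - A) = s^2 + 7s + 6.
Factor s^2 + 7s + 6: two numbers with sum -7 and product 6 are -1 and -6, so s^2 + 7s + 6 = (s + 1)(s + 6).
Hence p(s) = (s + 1) (s + 6), with roots -6, -1.
All eigenvalues have negative real part, so the system is asymptotically stable.

-6, -1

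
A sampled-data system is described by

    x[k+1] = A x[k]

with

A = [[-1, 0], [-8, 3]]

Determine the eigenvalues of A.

det(zI - A) = z^2 - (tr A)z + det A, with tr A = (-1) + 3 = 2 and det A = (-1)·3 - 0·(-8) = -3 - 0 = -3.
So p(z) = det(zI - A) = z^2 - 2z - 3.
Factor z^2 - 2z - 3: two numbers with sum 2 and product -3 are 3 and -1, so z^2 - 2z - 3 = (z - 3)(z + 1).
Hence p(z) = (z - 3) (z + 1), with roots -1, 3.

-1, 3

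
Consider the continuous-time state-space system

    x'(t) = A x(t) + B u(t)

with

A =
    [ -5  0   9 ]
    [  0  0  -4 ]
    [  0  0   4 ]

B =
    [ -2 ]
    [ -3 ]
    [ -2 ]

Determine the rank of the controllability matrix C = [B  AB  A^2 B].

AB = [[-8], [8], [-8]]
A^2B = [[-32], [32], [-32]]
Controllability matrix C = [B  AB  A^2B] = [[-2, -8, -32], [-3, 8, 32], [-2, -8, -32]]
The rows r1, r2, r3 of C are linearly dependent: -r1 + r3 = 0 (check each entry), so rank(C) ≤ 2.
The 2×2 minor from rows 1, 2, columns 1, 2 is (-2)·8 - (-8)·(-3) = -16 - 24 = -40 ≠ 0, so rank(C) = 2.
rank(C) = 2 < n = 3, so the pair (A, B) is not completely controllable.

2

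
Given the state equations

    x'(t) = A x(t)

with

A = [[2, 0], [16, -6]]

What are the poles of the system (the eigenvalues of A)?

det(sI - A) = s^2 - (tr A)s + det A, with tr A = 2 + (-6) = -4 and det A = 2·(-6) - 0·16 = -12 - 0 = -12.
So p(s) = det(sI - A) = s^2 + 4s - 12.
Factor s^2 + 4s - 12: two numbers with sum -4 and product -12 are 2 and -6, so s^2 + 4s - 12 = (s - 2)(s + 6).
Hence p(s) = (s - 2) (s + 6), with roots -6, 2.
At least one eigenvalue has non-negative real part, so the system is not asymptotically stable.

-6, 2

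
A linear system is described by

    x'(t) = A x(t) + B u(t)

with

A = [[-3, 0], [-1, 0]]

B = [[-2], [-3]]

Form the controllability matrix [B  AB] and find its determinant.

14

AB = [[6], [2]]
Controllability matrix C = [B  AB] = [[-2, 6], [-3, 2]]
det(C) = (-2)·2 - 6·(-3) = -4 - (-18) = 14
Since det(C) ≠ 0, rank(C) = 2 and the system is completely controllable.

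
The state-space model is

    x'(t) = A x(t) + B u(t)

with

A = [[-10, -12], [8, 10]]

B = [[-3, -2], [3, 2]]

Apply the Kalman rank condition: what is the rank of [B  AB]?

AB = [[-6, -4], [6, 4]]
Controllability matrix C = [B  AB] = [[-3, -2, -6, -4], [3, 2, 6, 4]]
Every column of C is a scalar multiple of column 1 = [-3, 3] (multipliers 1, 2/3, 2, 4/3), so the columns span a one-dimensional space.
C ≠ 0, hence rank(C) = 1.
rank(C) = 1 < n = 2, so the pair (A, B) is not completely controllable.

1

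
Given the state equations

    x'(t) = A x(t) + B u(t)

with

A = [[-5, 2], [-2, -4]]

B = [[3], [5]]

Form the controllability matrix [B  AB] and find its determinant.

-53

AB = [[-5], [-26]]
Controllability matrix C = [B  AB] = [[3, -5], [5, -26]]
det(C) = 3·(-26) - (-5)·5 = -78 - (-25) = -53
Since det(C) ≠ 0, rank(C) = 2 and the system is completely controllable.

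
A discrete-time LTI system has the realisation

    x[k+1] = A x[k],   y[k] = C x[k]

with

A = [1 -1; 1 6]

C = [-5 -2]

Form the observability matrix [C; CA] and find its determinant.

CA = [[-7, -7]]
Observability matrix O = [C; CA] = [[-5, -2], [-7, -7]]
det(O) = (-5)·(-7) - (-2)·(-7) = 35 - 14 = 21
Since det(O) ≠ 0, rank(O) = 2 and the system is completely observable.

21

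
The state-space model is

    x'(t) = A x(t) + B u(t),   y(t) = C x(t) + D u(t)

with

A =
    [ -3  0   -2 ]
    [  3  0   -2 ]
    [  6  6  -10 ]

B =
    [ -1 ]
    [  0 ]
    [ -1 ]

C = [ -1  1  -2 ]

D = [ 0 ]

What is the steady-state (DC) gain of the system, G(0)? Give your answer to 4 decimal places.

G(0) = C(-A)^{-1}B + D = -C A^{-1} B + D.
det A = -72, so A^{-1} = (1/-72)·adj(A) = [[-1/6, 1/6, 0], [-1/4, -7/12, 1/6], [-1/4, -1/4, 0]]
A^{-1} B = [1/6, 1/12, 1/4]^T
C A^{-1} B = -7/12
G(0) = D - C A^{-1} B = 0 - (-7/12) = 7/12 ≈ 0.5833

0.5833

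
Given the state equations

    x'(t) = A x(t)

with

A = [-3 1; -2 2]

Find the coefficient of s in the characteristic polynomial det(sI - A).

1

For a 2×2 matrix, det(sI - A) = s^2 - (tr A)s + det A.
tr A = -1, det A = -4.
So p(s) = s^2 + s - 4.
The coefficient of s is 1.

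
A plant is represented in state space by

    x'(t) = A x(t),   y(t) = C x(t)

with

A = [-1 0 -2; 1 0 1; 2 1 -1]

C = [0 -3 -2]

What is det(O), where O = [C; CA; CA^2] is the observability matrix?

-290

CA = [[-7, -2, -1]]
CA^2 = [[3, -1, 13]]
Observability matrix O = [C; CA; CA^2] = [[0, -3, -2], [-7, -2, -1], [3, -1, 13]]
Expanding along the first row, det(O) = 0·((-2)·13 - (-1)·(-1)) - (-3)·((-7)·13 - (-1)·3) + (-2)·((-7)·(-1) - (-2)·3) = 0·(-27) - (-3)·(-88) + (-2)·13 = -290
Since det(O) ≠ 0, rank(O) = 3 and the system is completely observable.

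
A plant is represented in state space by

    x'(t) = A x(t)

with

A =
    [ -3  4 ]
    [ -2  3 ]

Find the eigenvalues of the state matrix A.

det(sI - A) = s^2 - (tr A)s + det A, with tr A = (-3) + 3 = 0 and det A = (-3)·3 - 4·(-2) = -9 - (-8) = -1.
So p(s) = det(sI - A) = s^2 - 1.
Factor s^2 - 1: two numbers with sum 0 and product -1 are 1 and -1, so s^2 - 1 = (s - 1)(s + 1).
Hence p(s) = (s - 1) (s + 1), with roots -1, 1.
At least one eigenvalue has non-negative real part, so the system is not asymptotically stable.

-1, 1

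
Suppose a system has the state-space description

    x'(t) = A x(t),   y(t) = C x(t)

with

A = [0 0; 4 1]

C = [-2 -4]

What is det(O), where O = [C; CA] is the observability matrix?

-56

CA = [[-16, -4]]
Observability matrix O = [C; CA] = [[-2, -4], [-16, -4]]
det(O) = (-2)·(-4) - (-4)·(-16) = 8 - 64 = -56
Since det(O) ≠ 0, rank(O) = 2 and the system is completely observable.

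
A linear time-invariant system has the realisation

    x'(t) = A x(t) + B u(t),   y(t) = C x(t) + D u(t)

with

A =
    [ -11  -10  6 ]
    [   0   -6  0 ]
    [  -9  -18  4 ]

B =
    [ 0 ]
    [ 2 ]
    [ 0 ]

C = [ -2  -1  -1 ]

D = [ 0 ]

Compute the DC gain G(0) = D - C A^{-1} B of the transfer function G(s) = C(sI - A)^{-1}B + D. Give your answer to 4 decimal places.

7.8000

G(0) = C(-A)^{-1}B + D = -C A^{-1} B + D.
det A = -60, so A^{-1} = (1/-60)·adj(A) = [[2/5, 17/15, -3/5], [0, -1/6, 0], [9/10, 9/5, -11/10]]
A^{-1} B = [34/15, -1/3, 18/5]^T
C A^{-1} B = -39/5
G(0) = D - C A^{-1} B = 0 - (-39/5) = 39/5 ≈ 7.8000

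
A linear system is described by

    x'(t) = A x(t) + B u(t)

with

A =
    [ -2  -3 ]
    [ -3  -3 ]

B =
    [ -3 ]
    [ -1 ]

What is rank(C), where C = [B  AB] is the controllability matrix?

AB = [[9], [12]]
Controllability matrix C = [B  AB] = [[-3, 9], [-1, 12]]
det(C) = (-3)·12 - 9·(-1) = -36 - (-9) = -27 ≠ 0, so rank(C) = 2.
rank(C) = 2 = n, so the pair (A, B) is completely controllable.

2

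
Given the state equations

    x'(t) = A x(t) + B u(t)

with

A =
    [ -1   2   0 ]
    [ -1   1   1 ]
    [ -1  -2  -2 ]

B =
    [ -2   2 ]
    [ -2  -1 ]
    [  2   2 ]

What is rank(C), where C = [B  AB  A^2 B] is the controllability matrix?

AB = [[-2, -4], [2, -1], [2, -4]]
A^2B = [[6, 2], [6, -1], [-6, 14]]
Controllability matrix C = [B  AB  A^2B] = [[-2, 2, -2, -4, 6, 2], [-2, -1, 2, -1, 6, -1], [2, 2, 2, -4, -6, 14]]
Take the 3×3 submatrix of C formed by columns 1, 2, 3: [[-2, 2, -2], [-2, -1, 2], [2, 2, 2]]. Its determinant is (-2)·((-1)·2 - 2·2) - 2·((-2)·2 - 2·2) + (-2)·((-2)·2 - (-1)·2) = (-2)·(-6) - 2·(-8) + (-2)·(-2) = 32 ≠ 0.
So rank(C) ≥ 3; since C has 3 rows, rank(C) = 3.
rank(C) = 3 = n, so the pair (A, B) is completely controllable.

3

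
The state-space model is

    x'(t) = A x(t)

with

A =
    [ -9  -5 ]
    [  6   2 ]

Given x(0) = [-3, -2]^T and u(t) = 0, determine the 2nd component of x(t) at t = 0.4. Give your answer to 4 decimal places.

det(sI - A) = s^2 - (tr A)s + det A, with tr A = (-9) + 2 = -7 and det A = (-9)·2 - (-5)·6 = -18 - (-30) = 12.
So p(s) = det(sI - A) = s^2 + 7s + 12.
Factor s^2 + 7s + 12: two numbers with sum -7 and product 12 are -3 and -4, so s^2 + 7s + 12 = (s + 3)(s + 4).
Hence p(s) = (s + 3) (s + 4), with roots -4, -3.
The eigenvalues -4, -3 are distinct and real, so A is diagonalisable and x(t) = e^{At} x(0) = V diag(e^{λ_i t}) V^{-1} x(0), where the columns of V are the eigenvectors.
λ = -4: A - (-4)I = [[-5, -5], [6, 6]]. Row 1 gives (-5)·v1 + (-5)·v2 = 0, so take v_1 = [1, -1]^T.
λ = -3: A - (-3)I = [[-6, -5], [6, 5]]. Row 1 gives (-6)·v1 + (-5)·v2 = 0, so take v_2 = [-5, 6]^T.
V = [v_1 v_2] = [[1, -5], [-1, 6]] has det V = 1, so V^{-1} = adj(V)/det V = [[6, 5], [1, 1]].
Modal coordinates z(0) = V^{-1} x(0): 6·(-3) + 5·(-2) = -28; 1·(-3) + 1·(-2) = -5; so z(0) = [-28, -5]^T.
x_2(t) = Σ_i (v_i)_2 · z_i(0) · e^{λ_i t} (row 2 of V times the modal terms).
x_2(0.4) = (-1)·(-28)·e^{-4·0.4} + 6·(-5)·e^{-3·0.4} = 28·0.201897 + (-30)·0.301194 = -3.3827.

-3.3827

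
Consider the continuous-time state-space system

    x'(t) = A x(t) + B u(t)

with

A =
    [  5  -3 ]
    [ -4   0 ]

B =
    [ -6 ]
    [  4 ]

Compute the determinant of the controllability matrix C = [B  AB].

24

AB = [[-42], [24]]
Controllability matrix C = [B  AB] = [[-6, -42], [4, 24]]
det(C) = (-6)·24 - (-42)·4 = -144 - (-168) = 24
Since det(C) ≠ 0, rank(C) = 2 and the system is completely controllable.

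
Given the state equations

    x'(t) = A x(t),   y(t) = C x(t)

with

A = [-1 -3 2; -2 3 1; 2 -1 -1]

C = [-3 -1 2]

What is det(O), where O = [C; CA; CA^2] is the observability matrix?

CA = [[9, 4, -9]]
CA^2 = [[-35, -6, 31]]
Observability matrix O = [C; CA; CA^2] = [[-3, -1, 2], [9, 4, -9], [-35, -6, 31]]
Expanding along the first row, det(O) = (-3)·(4·31 - (-9)·(-6)) - (-1)·(9·31 - (-9)·(-35)) + 2·(9·(-6) - 4·(-35)) = (-3)·70 - (-1)·(-36) + 2·86 = -74
Since det(O) ≠ 0, rank(O) = 3 and the system is completely observable.

-74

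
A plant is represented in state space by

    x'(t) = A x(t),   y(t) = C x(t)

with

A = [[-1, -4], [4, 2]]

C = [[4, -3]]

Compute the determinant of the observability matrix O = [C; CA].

-136

CA = [[-16, -22]]
Observability matrix O = [C; CA] = [[4, -3], [-16, -22]]
det(O) = 4·(-22) - (-3)·(-16) = -88 - 48 = -136
Since det(O) ≠ 0, rank(O) = 2 and the system is completely observable.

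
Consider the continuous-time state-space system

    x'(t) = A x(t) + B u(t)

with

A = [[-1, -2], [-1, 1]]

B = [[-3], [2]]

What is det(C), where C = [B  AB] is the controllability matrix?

-13

AB = [[-1], [5]]
Controllability matrix C = [B  AB] = [[-3, -1], [2, 5]]
det(C) = (-3)·5 - (-1)·2 = -15 - (-2) = -13
Since det(C) ≠ 0, rank(C) = 2 and the system is completely controllable.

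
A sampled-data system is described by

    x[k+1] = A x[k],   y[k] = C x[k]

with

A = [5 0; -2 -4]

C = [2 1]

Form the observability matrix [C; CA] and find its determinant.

CA = [[8, -4]]
Observability matrix O = [C; CA] = [[2, 1], [8, -4]]
det(O) = 2·(-4) - 1·8 = -8 - 8 = -16
Since det(O) ≠ 0, rank(O) = 2 and the system is completely observable.

-16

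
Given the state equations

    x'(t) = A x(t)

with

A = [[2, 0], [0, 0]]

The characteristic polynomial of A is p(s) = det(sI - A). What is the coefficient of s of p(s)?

-2

For a 2×2 matrix, det(sI - A) = s^2 - (tr A)s + det A.
tr A = 2, det A = 0.
So p(s) = s^2 - 2s.
The coefficient of s is -2.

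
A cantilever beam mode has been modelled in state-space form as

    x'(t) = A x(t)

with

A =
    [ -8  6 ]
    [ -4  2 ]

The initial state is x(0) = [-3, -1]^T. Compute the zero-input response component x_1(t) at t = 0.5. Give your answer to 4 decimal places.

det(sI - A) = s^2 - (tr A)s + det A, with tr A = (-8) + 2 = -6 and det A = (-8)·2 - 6·(-4) = -16 - (-24) = 8.
So p(s) = det(sI - A) = s^2 + 6s + 8.
Factor s^2 + 6s + 8: two numbers with sum -6 and product 8 are -2 and -4, so s^2 + 6s + 8 = (s + 2)(s + 4).
Hence p(s) = (s + 2) (s + 4), with roots -4, -2.
The eigenvalues -4, -2 are distinct and real, so A is diagonalisable and x(t) = e^{At} x(0) = V diag(e^{λ_i t}) V^{-1} x(0), where the columns of V are the eigenvectors.
λ = -4: A - (-4)I = [[-4, 6], [-4, 6]]. Row 1 gives (-4)·v1 + 6·v2 = 0, so take v_1 = [3, 2]^T.
λ = -2: A - (-2)I = [[-6, 6], [-4, 4]]. Row 1 gives (-6)·v1 + 6·v2 = 0, so take v_2 = [1, 1]^T.
V = [v_1 v_2] = [[3, 1], [2, 1]] has det V = 1, so V^{-1} = adj(V)/det V = [[1, -1], [-2, 3]].
Modal coordinates z(0) = V^{-1} x(0): 1·(-3) + (-1)·(-1) = -2; (-2)·(-3) + 3·(-1) = 3; so z(0) = [-2, 3]^T.
x_1(t) = Σ_i (v_i)_1 · z_i(0) · e^{λ_i t} (row 1 of V times the modal terms).
x_1(0.5) = 3·(-2)·e^{-4·0.5} + 1·3·e^{-2·0.5} = (-6)·0.135335 + 3·0.367879 = 0.2916.

0.2916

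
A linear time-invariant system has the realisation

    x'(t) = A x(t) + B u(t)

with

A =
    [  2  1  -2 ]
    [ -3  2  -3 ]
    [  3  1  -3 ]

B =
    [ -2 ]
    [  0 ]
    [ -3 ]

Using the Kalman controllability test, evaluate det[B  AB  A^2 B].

225

AB = [[2], [15], [3]]
A^2B = [[13], [15], [12]]
Controllability matrix C = [B  AB  A^2B] = [[-2, 2, 13], [0, 15, 15], [-3, 3, 12]]
Expanding along the first row, det(C) = (-2)·(15·12 - 15·3) - 2·(0·12 - 15·(-3)) + 13·(0·3 - 15·(-3)) = (-2)·135 - 2·45 + 13·45 = 225
Since det(C) ≠ 0, rank(C) = 3 and the system is completely controllable.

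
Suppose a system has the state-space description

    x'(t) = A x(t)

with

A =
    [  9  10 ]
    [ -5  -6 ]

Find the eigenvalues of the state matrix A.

-1, 4

det(sI - A) = s^2 - (tr A)s + det A, with tr A = 9 + (-6) = 3 and det A = 9·(-6) - 10·(-5) = -54 - (-50) = -4.
So p(s) = det(sI - A) = s^2 - 3s - 4.
Factor s^2 - 3s - 4: two numbers with sum 3 and product -4 are 4 and -1, so s^2 - 3s - 4 = (s - 4)(s + 1).
Hence p(s) = (s - 4) (s + 1), with roots -1, 4.
At least one eigenvalue has non-negative real part, so the system is not asymptotically stable.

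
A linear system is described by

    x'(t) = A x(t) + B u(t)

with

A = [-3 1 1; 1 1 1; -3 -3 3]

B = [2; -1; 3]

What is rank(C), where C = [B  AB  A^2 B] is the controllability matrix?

3

AB = [[-4], [4], [6]]
A^2B = [[22], [6], [18]]
Controllability matrix C = [B  AB  A^2B] = [[2, -4, 22], [-1, 4, 6], [3, 6, 18]]
det(C) = 2·(4·18 - 6·6) - (-4)·((-1)·18 - 6·3) + 22·((-1)·6 - 4·3) = 2·36 - (-4)·(-36) + 22·(-18) = -468 ≠ 0, so rank(C) = 3.
rank(C) = 3 = n, so the pair (A, B) is completely controllable.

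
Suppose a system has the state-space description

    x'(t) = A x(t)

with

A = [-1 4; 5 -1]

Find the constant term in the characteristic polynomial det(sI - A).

For a 2×2 matrix, det(sI - A) = s^2 - (tr A)s + det A.
tr A = -2, det A = -19.
So p(s) = s^2 + 2s - 19.
The constant term is -19.

-19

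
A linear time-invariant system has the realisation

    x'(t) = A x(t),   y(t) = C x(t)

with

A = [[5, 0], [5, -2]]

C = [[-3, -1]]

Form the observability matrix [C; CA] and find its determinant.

-26

CA = [[-20, 2]]
Observability matrix O = [C; CA] = [[-3, -1], [-20, 2]]
det(O) = (-3)·2 - (-1)·(-20) = -6 - 20 = -26
Since det(O) ≠ 0, rank(O) = 2 and the system is completely observable.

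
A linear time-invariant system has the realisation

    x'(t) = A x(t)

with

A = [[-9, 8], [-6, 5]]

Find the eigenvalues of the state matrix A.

det(sI - A) = s^2 - (tr A)s + det A, with tr A = (-9) + 5 = -4 and det A = (-9)·5 - 8·(-6) = -45 - (-48) = 3.
So p(s) = det(sI - A) = s^2 + 4s + 3.
Factor s^2 + 4s + 3: two numbers with sum -4 and product 3 are -1 and -3, so s^2 + 4s + 3 = (s + 1)(s + 3).
Hence p(s) = (s + 1) (s + 3), with roots -3, -1.
All eigenvalues have negative real part, so the system is asymptotically stable.

-3, -1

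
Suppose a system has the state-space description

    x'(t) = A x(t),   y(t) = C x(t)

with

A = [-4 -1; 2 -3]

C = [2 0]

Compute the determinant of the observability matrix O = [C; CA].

-4

CA = [[-8, -2]]
Observability matrix O = [C; CA] = [[2, 0], [-8, -2]]
det(O) = 2·(-2) - 0·(-8) = -4 - 0 = -4
Since det(O) ≠ 0, rank(O) = 2 and the system is completely observable.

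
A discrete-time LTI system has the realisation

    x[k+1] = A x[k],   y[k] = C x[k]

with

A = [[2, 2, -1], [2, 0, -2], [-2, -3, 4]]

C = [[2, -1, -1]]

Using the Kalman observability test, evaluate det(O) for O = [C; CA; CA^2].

-202

CA = [[4, 7, -4]]
CA^2 = [[30, 20, -34]]
Observability matrix O = [C; CA; CA^2] = [[2, -1, -1], [4, 7, -4], [30, 20, -34]]
Expanding along the first row, det(O) = 2·(7·(-34) - (-4)·20) - (-1)·(4·(-34) - (-4)·30) + (-1)·(4·20 - 7·30) = 2·(-158) - (-1)·(-16) + (-1)·(-130) = -202
Since det(O) ≠ 0, rank(O) = 3 and the system is completely observable.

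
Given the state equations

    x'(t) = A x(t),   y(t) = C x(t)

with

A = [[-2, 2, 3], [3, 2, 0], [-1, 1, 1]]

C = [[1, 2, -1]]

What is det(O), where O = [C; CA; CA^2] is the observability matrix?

-212

CA = [[5, 5, 2]]
CA^2 = [[3, 22, 17]]
Observability matrix O = [C; CA; CA^2] = [[1, 2, -1], [5, 5, 2], [3, 22, 17]]
Expanding along the first row, det(O) = 1·(5·17 - 2·22) - 2·(5·17 - 2·3) + (-1)·(5·22 - 5·3) = 1·41 - 2·79 + (-1)·95 = -212
Since det(O) ≠ 0, rank(O) = 3 and the system is completely observable.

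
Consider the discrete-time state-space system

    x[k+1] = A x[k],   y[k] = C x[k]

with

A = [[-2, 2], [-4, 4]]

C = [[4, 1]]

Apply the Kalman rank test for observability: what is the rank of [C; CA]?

2

CA = [[-12, 12]]
Observability matrix O = [C; CA] = [[4, 1], [-12, 12]]
det(O) = 4·12 - 1·(-12) = 48 - (-12) = 60 ≠ 0, so rank(O) = 2.
rank(O) = 2 = n, so the pair (A, C) is completely observable.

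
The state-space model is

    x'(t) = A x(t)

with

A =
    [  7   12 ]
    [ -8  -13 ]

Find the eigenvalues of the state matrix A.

det(sI - A) = s^2 - (tr A)s + det A, with tr A = 7 + (-13) = -6 and det A = 7·(-13) - 12·(-8) = -91 - (-96) = 5.
So p(s) = det(sI - A) = s^2 + 6s + 5.
Factor s^2 + 6s + 5: two numbers with sum -6 and product 5 are -1 and -5, so s^2 + 6s + 5 = (s + 1)(s + 5).
Hence p(s) = (s + 1) (s + 5), with roots -5, -1.
All eigenvalues have negative real part, so the system is asymptotically stable.

-5, -1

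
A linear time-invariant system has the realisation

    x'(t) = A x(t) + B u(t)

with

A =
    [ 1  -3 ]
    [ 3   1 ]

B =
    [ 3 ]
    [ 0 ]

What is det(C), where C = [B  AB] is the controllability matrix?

AB = [[3], [9]]
Controllability matrix C = [B  AB] = [[3, 3], [0, 9]]
det(C) = 3·9 - 3·0 = 27 - 0 = 27
Since det(C) ≠ 0, rank(C) = 2 and the system is completely controllable.

27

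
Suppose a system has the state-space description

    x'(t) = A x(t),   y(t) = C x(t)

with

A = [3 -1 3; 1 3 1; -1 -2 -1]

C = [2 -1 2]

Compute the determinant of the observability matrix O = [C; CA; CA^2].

CA = [[3, -9, 3]]
CA^2 = [[-3, -36, -3]]
Observability matrix O = [C; CA; CA^2] = [[2, -1, 2], [3, -9, 3], [-3, -36, -3]]
Expanding along the first row, det(O) = 2·((-9)·(-3) - 3·(-36)) - (-1)·(3·(-3) - 3·(-3)) + 2·(3·(-36) - (-9)·(-3)) = 2·135 - (-1)·0 + 2·(-135) = 0
Since det(O) = 0, rank(O) < 3 and the system is not completely observable.

0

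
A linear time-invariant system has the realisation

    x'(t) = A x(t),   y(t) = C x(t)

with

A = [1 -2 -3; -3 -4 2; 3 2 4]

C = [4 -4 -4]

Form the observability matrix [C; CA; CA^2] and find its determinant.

-27712

CA = [[4, 0, -36]]
CA^2 = [[-104, -80, -156]]
Observability matrix O = [C; CA; CA^2] = [[4, -4, -4], [4, 0, -36], [-104, -80, -156]]
Expanding along the first row, det(O) = 4·(0·(-156) - (-36)·(-80)) - (-4)·(4·(-156) - (-36)·(-104)) + (-4)·(4·(-80) - 0·(-104)) = 4·(-2880) - (-4)·(-4368) + (-4)·(-320) = -27712
Since det(O) ≠ 0, rank(O) = 3 and the system is completely observable.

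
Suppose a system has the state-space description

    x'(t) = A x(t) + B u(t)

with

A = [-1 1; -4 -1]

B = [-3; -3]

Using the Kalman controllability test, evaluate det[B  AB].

-45

AB = [[0], [15]]
Controllability matrix C = [B  AB] = [[-3, 0], [-3, 15]]
det(C) = (-3)·15 - 0·(-3) = -45 - 0 = -45
Since det(C) ≠ 0, rank(C) = 2 and the system is completely controllable.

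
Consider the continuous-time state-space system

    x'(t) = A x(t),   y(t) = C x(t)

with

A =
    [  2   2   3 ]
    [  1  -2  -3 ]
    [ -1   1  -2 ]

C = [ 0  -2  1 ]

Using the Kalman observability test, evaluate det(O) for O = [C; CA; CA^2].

293

CA = [[-3, 5, 4]]
CA^2 = [[-5, -12, -32]]
Observability matrix O = [C; CA; CA^2] = [[0, -2, 1], [-3, 5, 4], [-5, -12, -32]]
Expanding along the first row, det(O) = 0·(5·(-32) - 4·(-12)) - (-2)·((-3)·(-32) - 4·(-5)) + 1·((-3)·(-12) - 5·(-5)) = 0·(-112) - (-2)·116 + 1·61 = 293
Since det(O) ≠ 0, rank(O) = 3 and the system is completely observable.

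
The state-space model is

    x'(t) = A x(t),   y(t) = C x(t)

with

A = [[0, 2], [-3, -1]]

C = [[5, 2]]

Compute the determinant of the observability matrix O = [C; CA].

CA = [[-6, 8]]
Observability matrix O = [C; CA] = [[5, 2], [-6, 8]]
det(O) = 5·8 - 2·(-6) = 40 - (-12) = 52
Since det(O) ≠ 0, rank(O) = 2 and the system is completely observable.

52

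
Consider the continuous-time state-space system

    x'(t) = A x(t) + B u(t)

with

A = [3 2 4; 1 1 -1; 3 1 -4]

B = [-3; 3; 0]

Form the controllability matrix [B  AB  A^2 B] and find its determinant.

675

AB = [[-3], [0], [-6]]
A^2B = [[-33], [3], [15]]
Controllability matrix C = [B  AB  A^2B] = [[-3, -3, -33], [3, 0, 3], [0, -6, 15]]
Expanding along the first row, det(C) = (-3)·(0·15 - 3·(-6)) - (-3)·(3·15 - 3·0) + (-33)·(3·(-6) - 0·0) = (-3)·18 - (-3)·45 + (-33)·(-18) = 675
Since det(C) ≠ 0, rank(C) = 3 and the system is completely controllable.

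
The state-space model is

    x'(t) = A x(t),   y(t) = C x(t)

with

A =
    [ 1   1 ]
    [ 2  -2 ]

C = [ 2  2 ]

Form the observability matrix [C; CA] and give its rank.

CA = [[6, -2]]
Observability matrix O = [C; CA] = [[2, 2], [6, -2]]
det(O) = 2·(-2) - 2·6 = -4 - 12 = -16 ≠ 0, so rank(O) = 2.
rank(O) = 2 = n, so the pair (A, C) is completely observable.

2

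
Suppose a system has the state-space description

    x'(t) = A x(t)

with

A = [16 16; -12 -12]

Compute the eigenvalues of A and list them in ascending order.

0, 4

det(sI - A) = s^2 - (tr A)s + det A, with tr A = 16 + (-12) = 4 and det A = 16·(-12) - 16·(-12) = -192 - (-192) = 0.
So p(s) = det(sI - A) = s^2 - 4s.
Factor s^2 - 4s: two numbers with sum 4 and product 0 are 4 and 0, so s^2 - 4s = s(s - 4).
Hence p(s) = s (s - 4), with roots 0, 4.
At least one eigenvalue has non-negative real part, so the system is not asymptotically stable.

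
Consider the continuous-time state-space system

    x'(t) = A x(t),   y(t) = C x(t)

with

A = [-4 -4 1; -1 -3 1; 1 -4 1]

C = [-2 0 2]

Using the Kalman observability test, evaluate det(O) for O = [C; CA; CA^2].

CA = [[10, 0, 0]]
CA^2 = [[-40, -40, 10]]
Observability matrix O = [C; CA; CA^2] = [[-2, 0, 2], [10, 0, 0], [-40, -40, 10]]
Expanding along the first row, det(O) = (-2)·(0·10 - 0·(-40)) - 0·(10·10 - 0·(-40)) + 2·(10·(-40) - 0·(-40)) = (-2)·0 - 0·100 + 2·(-400) = -800
Since det(O) ≠ 0, rank(O) = 3 and the system is completely observable.

-800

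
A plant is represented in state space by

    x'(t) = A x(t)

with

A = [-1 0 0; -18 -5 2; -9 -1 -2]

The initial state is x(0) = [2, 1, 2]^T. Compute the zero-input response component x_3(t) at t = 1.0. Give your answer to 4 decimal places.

-1.9663

det(sI - A) = s^3 - (tr A)s^2 + (M11 + M22 + M33)s - det A, where Mii is the 2×2 principal minor of A obtained by deleting row i and column i.
tr A = (-1) + (-5) + (-2) = -8; M11 = (-5)·(-2) - 2·(-1) = 10 - (-2) = 12; M22 = (-1)·(-2) - 0·(-9) = 2 - 0 = 2; M33 = (-1)·(-5) - 0·(-18) = 5 - 0 = 5; sum of minors = 19.
det A = (-1)·((-5)·(-2) - 2·(-1)) - 0·((-18)·(-2) - 2·(-9)) + 0·((-18)·(-1) - (-5)·(-9)) = (-1)·12 - 0·54 + 0·(-27) = -12.
So p(s) = det(sI - A) = s^3 + 8s^2 + 19s + 12.
Rational-root test: any integer root divides 12. Testing small divisors, s = -1 works: p(-1) = -1 + 8 + (-19) + 12 = 0, so (s + 1) is a factor.
Dividing, p(s) = (s + 1)(s^2 + 7s + 12).
Factor s^2 + 7s + 12: two numbers with sum -7 and product 12 are -3 and -4, so s^2 + 7s + 12 = (s + 3)(s + 4).
Hence p(s) = (s + 1) (s + 3) (s + 4), with roots -4, -3, -1.
The eigenvalues -4, -3, -1 are distinct and real, so A is diagonalisable and x(t) = e^{At} x(0) = V diag(e^{λ_i t}) V^{-1} x(0), where the columns of V are the eigenvectors.
λ = -4: A - (-4)I = [[3, 0, 0], [-18, -1, 2], [-9, -1, 2]]. v must be orthogonal to every row; (row 1) × (row 2) = [0, -6, -3], so take v_1 = [0, 2, 1]^T.
λ = -3: A - (-3)I = [[2, 0, 0], [-18, -2, 2], [-9, -1, 1]]. v must be orthogonal to every row; (row 1) × (row 2) = [0, -4, -4], so take v_2 = [0, -1, -1]^T.
λ = -1: A - (-1)I = [[0, 0, 0], [-18, -4, 2], [-9, -1, -1]]. v must be orthogonal to every row; (row 2) × (row 3) = [6, -36, -18], so take v_3 = [1, -6, -3]^T.
V = [v_1 v_2 v_3] = [[0, 0, 1], [2, -1, -6], [1, -1, -3]] has det V = -1, so V^{-1} = adj(V)/det V = [[3, 1, -1], [0, 1, -2], [1, 0, 0]].
Modal coordinates z(0) = V^{-1} x(0): 3·2 + 1·1 + (-1)·2 = 5; 0·2 + 1·1 + (-2)·2 = -3; 1·2 + 0·1 + 0·2 = 2; so z(0) = [5, -3, 2]^T.
x_3(t) = Σ_i (v_i)_3 · z_i(0) · e^{λ_i t} (row 3 of V times the modal terms).
x_3(1.0) = 1·5·e^{-4·1.0} + (-1)·(-3)·e^{-3·1.0} + (-3)·2·e^{-1·1.0} = 5·0.018316 + 3·0.049787 + (-6)·0.367879 = -1.9663.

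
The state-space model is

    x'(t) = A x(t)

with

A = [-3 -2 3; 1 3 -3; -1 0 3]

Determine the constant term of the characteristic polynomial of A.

Expand det(sI - A) for the 3×3 matrix.
p(s) = s^3 - 3s^2 - 4s + 18.
(Check: constant term = det(-A) = (-1)^3 det A = 18; coefficient of s^2 = -tr A = -3.)
The constant term is 18.

18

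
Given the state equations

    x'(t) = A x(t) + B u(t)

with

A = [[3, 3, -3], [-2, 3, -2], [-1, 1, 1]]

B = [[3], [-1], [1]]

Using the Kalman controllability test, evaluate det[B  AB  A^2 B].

-96

AB = [[3], [-11], [-3]]
A^2B = [[-15], [-33], [-17]]
Controllability matrix C = [B  AB  A^2B] = [[3, 3, -15], [-1, -11, -33], [1, -3, -17]]
Expanding along the first row, det(C) = 3·((-11)·(-17) - (-33)·(-3)) - 3·((-1)·(-17) - (-33)·1) + (-15)·((-1)·(-3) - (-11)·1) = 3·88 - 3·50 + (-15)·14 = -96
Since det(C) ≠ 0, rank(C) = 3 and the system is completely controllable.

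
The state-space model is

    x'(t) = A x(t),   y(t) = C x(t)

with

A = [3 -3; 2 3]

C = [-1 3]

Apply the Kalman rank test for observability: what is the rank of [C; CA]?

2

CA = [[3, 12]]
Observability matrix O = [C; CA] = [[-1, 3], [3, 12]]
det(O) = (-1)·12 - 3·3 = -12 - 9 = -21 ≠ 0, so rank(O) = 2.
rank(O) = 2 = n, so the pair (A, C) is completely observable.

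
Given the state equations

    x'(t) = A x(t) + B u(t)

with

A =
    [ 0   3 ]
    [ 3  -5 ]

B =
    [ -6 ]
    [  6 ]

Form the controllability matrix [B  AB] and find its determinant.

AB = [[18], [-48]]
Controllability matrix C = [B  AB] = [[-6, 18], [6, -48]]
det(C) = (-6)·(-48) - 18·6 = 288 - 108 = 180
Since det(C) ≠ 0, rank(C) = 2 and the system is completely controllable.

180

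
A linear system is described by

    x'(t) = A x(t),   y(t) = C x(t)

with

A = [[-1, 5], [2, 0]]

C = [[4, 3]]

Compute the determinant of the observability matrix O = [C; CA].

74

CA = [[2, 20]]
Observability matrix O = [C; CA] = [[4, 3], [2, 20]]
det(O) = 4·20 - 3·2 = 80 - 6 = 74
Since det(O) ≠ 0, rank(O) = 2 and the system is completely observable.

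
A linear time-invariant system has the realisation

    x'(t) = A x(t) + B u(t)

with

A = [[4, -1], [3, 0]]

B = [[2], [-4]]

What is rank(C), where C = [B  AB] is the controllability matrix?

2

AB = [[12], [6]]
Controllability matrix C = [B  AB] = [[2, 12], [-4, 6]]
det(C) = 2·6 - 12·(-4) = 12 - (-48) = 60 ≠ 0, so rank(C) = 2.
rank(C) = 2 = n, so the pair (A, B) is completely controllable.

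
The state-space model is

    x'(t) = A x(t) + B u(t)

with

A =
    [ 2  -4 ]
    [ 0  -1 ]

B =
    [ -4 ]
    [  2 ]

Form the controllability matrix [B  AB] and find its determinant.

AB = [[-16], [-2]]
Controllability matrix C = [B  AB] = [[-4, -16], [2, -2]]
det(C) = (-4)·(-2) - (-16)·2 = 8 - (-32) = 40
Since det(C) ≠ 0, rank(C) = 2 and the system is completely controllable.

40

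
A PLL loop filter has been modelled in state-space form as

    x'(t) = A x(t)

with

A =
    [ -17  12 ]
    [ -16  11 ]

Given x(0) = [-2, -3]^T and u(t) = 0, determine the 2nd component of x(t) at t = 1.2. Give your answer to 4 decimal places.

-1.2023

det(sI - A) = s^2 - (tr A)s + det A, with tr A = (-17) + 11 = -6 and det A = (-17)·11 - 12·(-16) = -187 - (-192) = 5.
So p(s) = det(sI - A) = s^2 + 6s + 5.
Factor s^2 + 6s + 5: two numbers with sum -6 and product 5 are -1 and -5, so s^2 + 6s + 5 = (s + 1)(s + 5).
Hence p(s) = (s + 1) (s + 5), with roots -5, -1.
The eigenvalues -5, -1 are distinct and real, so A is diagonalisable and x(t) = e^{At} x(0) = V diag(e^{λ_i t}) V^{-1} x(0), where the columns of V are the eigenvectors.
λ = -5: A - (-5)I = [[-12, 12], [-16, 16]]. Row 1 gives (-12)·v1 + 12·v2 = 0, so take v_1 = [1, 1]^T.
λ = -1: A - (-1)I = [[-16, 12], [-16, 12]]. Row 1 gives (-16)·v1 + 12·v2 = 0, so take v_2 = [3, 4]^T.
V = [v_1 v_2] = [[1, 3], [1, 4]] has det V = 1, so V^{-1} = adj(V)/det V = [[4, -3], [-1, 1]].
Modal coordinates z(0) = V^{-1} x(0): 4·(-2) + (-3)·(-3) = 1; (-1)·(-2) + 1·(-3) = -1; so z(0) = [1, -1]^T.
x_2(t) = Σ_i (v_i)_2 · z_i(0) · e^{λ_i t} (row 2 of V times the modal terms).
x_2(1.2) = 1·1·e^{-5·1.2} + 4·(-1)·e^{-1·1.2} = 1·0.002479 + (-4)·0.301194 = -1.2023.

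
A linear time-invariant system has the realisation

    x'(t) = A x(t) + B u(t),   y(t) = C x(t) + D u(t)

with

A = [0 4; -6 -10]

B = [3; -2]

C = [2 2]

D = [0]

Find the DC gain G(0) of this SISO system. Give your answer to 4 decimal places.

G(0) = C(-A)^{-1}B + D = -C A^{-1} B + D.
det A = 24, so A^{-1} = (1/24)·adj(A) = [[-5/12, -1/6], [1/4, 0]]
A^{-1} B = [-11/12, 3/4]^T
C A^{-1} B = -1/3
G(0) = D - C A^{-1} B = 0 - (-1/3) = 1/3 ≈ 0.3333

0.3333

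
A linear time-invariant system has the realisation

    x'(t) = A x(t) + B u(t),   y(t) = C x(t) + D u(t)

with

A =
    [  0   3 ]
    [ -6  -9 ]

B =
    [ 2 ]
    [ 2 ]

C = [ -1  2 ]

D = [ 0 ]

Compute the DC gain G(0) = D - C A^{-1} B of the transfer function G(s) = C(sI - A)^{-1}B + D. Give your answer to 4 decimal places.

G(0) = C(-A)^{-1}B + D = -C A^{-1} B + D.
det A = 18, so A^{-1} = (1/18)·adj(A) = [[-1/2, -1/6], [1/3, 0]]
A^{-1} B = [-4/3, 2/3]^T
C A^{-1} B = 8/3
G(0) = D - C A^{-1} B = 0 - (8/3) = -8/3 ≈ -2.6667

-2.6667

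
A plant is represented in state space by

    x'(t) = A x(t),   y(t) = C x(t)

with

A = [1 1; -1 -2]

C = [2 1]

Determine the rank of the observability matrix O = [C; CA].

2

CA = [[1, 0]]
Observability matrix O = [C; CA] = [[2, 1], [1, 0]]
det(O) = 2·0 - 1·1 = 0 - 1 = -1 ≠ 0, so rank(O) = 2.
rank(O) = 2 = n, so the pair (A, C) is completely observable.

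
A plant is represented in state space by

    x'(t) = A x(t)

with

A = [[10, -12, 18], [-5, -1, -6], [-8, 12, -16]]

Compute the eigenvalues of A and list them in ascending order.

det(sI - A) = s^3 - (tr A)s^2 + (M11 + M22 + M33)s - det A, where Mii is the 2×2 principal minor of A obtained by deleting row i and column i.
tr A = 10 + (-1) + (-16) = -7; M11 = (-1)·(-16) - (-6)·12 = 16 - (-72) = 88; M22 = 10·(-16) - 18·(-8) = -160 - (-144) = -16; M33 = 10·(-1) - (-12)·(-5) = -10 - 60 = -70; sum of minors = 2.
det A = 10·((-1)·(-16) - (-6)·12) - (-12)·((-5)·(-16) - (-6)·(-8)) + 18·((-5)·12 - (-1)·(-8)) = 10·88 - (-12)·32 + 18·(-68) = 40.
So p(s) = det(sI - A) = s^3 + 7s^2 + 2s - 40.
Rational-root test: any integer root divides -40. Testing small divisors, s = 2 works: p(2) = 8 + 28 + 4 + (-40) = 0, so (s - 2) is a factor.
Dividing, p(s) = (s - 2)(s^2 + 9s + 20).
Factor s^2 + 9s + 20: two numbers with sum -9 and product 20 are -4 and -5, so s^2 + 9s + 20 = (s + 4)(s + 5).
Hence p(s) = (s - 2) (s + 4) (s + 5), with roots -5, -4, 2.
At least one eigenvalue has non-negative real part, so the system is not asymptotically stable.

-5, -4, 2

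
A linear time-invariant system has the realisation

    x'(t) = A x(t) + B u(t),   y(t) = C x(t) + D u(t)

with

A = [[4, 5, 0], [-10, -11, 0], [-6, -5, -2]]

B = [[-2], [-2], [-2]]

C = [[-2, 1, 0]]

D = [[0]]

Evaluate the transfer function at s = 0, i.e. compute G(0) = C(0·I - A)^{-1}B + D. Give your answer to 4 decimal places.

15.3333

G(0) = C(-A)^{-1}B + D = -C A^{-1} B + D.
det A = -12, so A^{-1} = (1/-12)·adj(A) = [[-11/6, -5/6, 0], [5/3, 2/3, 0], [4/3, 5/6, -1/2]]
A^{-1} B = [16/3, -14/3, -10/3]^T
C A^{-1} B = -46/3
G(0) = D - C A^{-1} B = 0 - (-46/3) = 46/3 ≈ 15.3333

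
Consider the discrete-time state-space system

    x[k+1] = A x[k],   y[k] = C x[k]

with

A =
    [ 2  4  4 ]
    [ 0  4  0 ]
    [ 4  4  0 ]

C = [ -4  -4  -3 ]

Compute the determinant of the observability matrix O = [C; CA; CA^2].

CA = [[-20, -44, -16]]
CA^2 = [[-104, -320, -80]]
Observability matrix O = [C; CA; CA^2] = [[-4, -4, -3], [-20, -44, -16], [-104, -320, -80]]
Expanding along the first row, det(O) = (-4)·((-44)·(-80) - (-16)·(-320)) - (-4)·((-20)·(-80) - (-16)·(-104)) + (-3)·((-20)·(-320) - (-44)·(-104)) = (-4)·(-1600) - (-4)·(-64) + (-3)·1824 = 672
Since det(O) ≠ 0, rank(O) = 3 and the system is completely observable.

672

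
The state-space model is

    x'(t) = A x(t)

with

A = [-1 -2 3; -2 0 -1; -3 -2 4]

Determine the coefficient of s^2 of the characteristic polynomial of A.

-3

Expand det(sI - A) for the 3×3 matrix.
p(s) = s^3 - 3s^2 - s + 8.
(Check: constant term = det(-A) = (-1)^3 det A = 8; coefficient of s^2 = -tr A = -3.)
The coefficient of s^2 is -3.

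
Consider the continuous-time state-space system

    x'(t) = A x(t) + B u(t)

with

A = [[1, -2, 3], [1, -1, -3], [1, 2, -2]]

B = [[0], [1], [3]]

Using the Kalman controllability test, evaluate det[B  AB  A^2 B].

AB = [[7], [-10], [-4]]
A^2B = [[15], [29], [-5]]
Controllability matrix C = [B  AB  A^2B] = [[0, 7, 15], [1, -10, 29], [3, -4, -5]]
Expanding along the first row, det(C) = 0·((-10)·(-5) - 29·(-4)) - 7·(1·(-5) - 29·3) + 15·(1·(-4) - (-10)·3) = 0·166 - 7·(-92) + 15·26 = 1034
Since det(C) ≠ 0, rank(C) = 3 and the system is completely controllable.

1034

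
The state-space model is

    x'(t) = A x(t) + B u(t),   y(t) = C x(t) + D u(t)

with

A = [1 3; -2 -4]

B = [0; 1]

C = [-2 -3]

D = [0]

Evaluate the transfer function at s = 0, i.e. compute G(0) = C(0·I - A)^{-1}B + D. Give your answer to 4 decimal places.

G(0) = C(-A)^{-1}B + D = -C A^{-1} B + D.
det A = 2, so A^{-1} = (1/2)·adj(A) = [[-2, -3/2], [1, 1/2]]
A^{-1} B = [-3/2, 1/2]^T
C A^{-1} B = 3/2
G(0) = D - C A^{-1} B = 0 - (3/2) = -3/2 ≈ -1.5000

-1.5000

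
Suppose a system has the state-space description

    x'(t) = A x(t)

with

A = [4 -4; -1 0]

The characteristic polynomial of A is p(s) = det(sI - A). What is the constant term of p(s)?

-4

For a 2×2 matrix, det(sI - A) = s^2 - (tr A)s + det A.
tr A = 4, det A = -4.
So p(s) = s^2 - 4s - 4.
The constant term is -4.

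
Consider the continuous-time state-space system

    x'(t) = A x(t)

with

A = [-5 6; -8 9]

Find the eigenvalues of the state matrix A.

det(sI - A) = s^2 - (tr A)s + det A, with tr A = (-5) + 9 = 4 and det A = (-5)·9 - 6·(-8) = -45 - (-48) = 3.
So p(s) = det(sI - A) = s^2 - 4s + 3.
Factor s^2 - 4s + 3: two numbers with sum 4 and product 3 are 3 and 1, so s^2 - 4s + 3 = (s - 3)(s - 1).
Hence p(s) = (s - 3) (s - 1), with roots 1, 3.
At least one eigenvalue has non-negative real part, so the system is not asymptotically stable.

1, 3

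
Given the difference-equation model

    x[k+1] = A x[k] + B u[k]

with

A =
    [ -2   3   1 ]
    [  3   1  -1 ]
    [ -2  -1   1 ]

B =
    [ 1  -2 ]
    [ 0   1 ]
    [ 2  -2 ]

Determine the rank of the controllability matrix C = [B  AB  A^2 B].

AB = [[0, 5], [1, -3], [0, 1]]
A^2B = [[3, -18], [1, 11], [-1, -6]]
Controllability matrix C = [B  AB  A^2B] = [[1, -2, 0, 5, 3, -18], [0, 1, 1, -3, 1, 11], [2, -2, 0, 1, -1, -6]]
Take the 3×3 submatrix of C formed by columns 1, 2, 3: [[1, -2, 0], [0, 1, 1], [2, -2, 0]]. Its determinant is 1·(1·0 - 1·(-2)) - (-2)·(0·0 - 1·2) + 0·(0·(-2) - 1·2) = 1·2 - (-2)·(-2) + 0·(-2) = -2 ≠ 0.
So rank(C) ≥ 3; since C has 3 rows, rank(C) = 3.
rank(C) = 3 = n, so the pair (A, B) is completely controllable.

3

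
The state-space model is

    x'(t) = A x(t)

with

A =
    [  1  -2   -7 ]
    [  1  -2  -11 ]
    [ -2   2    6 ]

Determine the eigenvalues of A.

-1, 2, 4

det(sI - A) = s^3 - (tr A)s^2 + (M11 + M22 + M33)s - det A, where Mii is the 2×2 principal minor of A obtained by deleting row i and column i.
tr A = 1 + (-2) + 6 = 5; M11 = (-2)·6 - (-11)·2 = -12 - (-22) = 10; M22 = 1·6 - (-7)·(-2) = 6 - 14 = -8; M33 = 1·(-2) - (-2)·1 = -2 - (-2) = 0; sum of minors = 2.
det A = 1·((-2)·6 - (-11)·2) - (-2)·(1·6 - (-11)·(-2)) + (-7)·(1·2 - (-2)·(-2)) = 1·10 - (-2)·(-16) + (-7)·(-2) = -8.
So p(s) = det(sI - A) = s^3 - 5s^2 + 2s + 8.
Rational-root test: any integer root divides 8. Testing small divisors, s = -1 works: p(-1) = -1 + (-5) + (-2) + 8 = 0, so (s + 1) is a factor.
Dividing, p(s) = (s + 1)(s^2 - 6s + 8).
Factor s^2 - 6s + 8: two numbers with sum 6 and product 8 are 4 and 2, so s^2 - 6s + 8 = (s - 4)(s - 2).
Hence p(s) = (s - 4) (s - 2) (s + 1), with roots -1, 2, 4.
At least one eigenvalue has non-negative real part, so the system is not asymptotically stable.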